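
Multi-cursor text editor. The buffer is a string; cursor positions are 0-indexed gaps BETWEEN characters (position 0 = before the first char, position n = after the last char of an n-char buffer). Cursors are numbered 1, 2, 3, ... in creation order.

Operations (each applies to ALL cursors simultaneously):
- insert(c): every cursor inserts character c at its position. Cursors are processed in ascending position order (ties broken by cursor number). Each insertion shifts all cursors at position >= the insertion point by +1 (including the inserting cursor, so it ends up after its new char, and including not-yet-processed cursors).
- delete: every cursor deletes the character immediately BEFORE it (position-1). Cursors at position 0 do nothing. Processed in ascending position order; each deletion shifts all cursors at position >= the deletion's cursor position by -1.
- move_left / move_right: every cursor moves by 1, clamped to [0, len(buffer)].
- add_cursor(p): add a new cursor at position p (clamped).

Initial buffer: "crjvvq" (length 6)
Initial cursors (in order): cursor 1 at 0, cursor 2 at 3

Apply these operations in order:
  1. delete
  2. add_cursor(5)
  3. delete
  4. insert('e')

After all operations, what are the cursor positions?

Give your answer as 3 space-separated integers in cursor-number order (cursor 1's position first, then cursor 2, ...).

After op 1 (delete): buffer="crvvq" (len 5), cursors c1@0 c2@2, authorship .....
After op 2 (add_cursor(5)): buffer="crvvq" (len 5), cursors c1@0 c2@2 c3@5, authorship .....
After op 3 (delete): buffer="cvv" (len 3), cursors c1@0 c2@1 c3@3, authorship ...
After op 4 (insert('e')): buffer="ecevve" (len 6), cursors c1@1 c2@3 c3@6, authorship 1.2..3

Answer: 1 3 6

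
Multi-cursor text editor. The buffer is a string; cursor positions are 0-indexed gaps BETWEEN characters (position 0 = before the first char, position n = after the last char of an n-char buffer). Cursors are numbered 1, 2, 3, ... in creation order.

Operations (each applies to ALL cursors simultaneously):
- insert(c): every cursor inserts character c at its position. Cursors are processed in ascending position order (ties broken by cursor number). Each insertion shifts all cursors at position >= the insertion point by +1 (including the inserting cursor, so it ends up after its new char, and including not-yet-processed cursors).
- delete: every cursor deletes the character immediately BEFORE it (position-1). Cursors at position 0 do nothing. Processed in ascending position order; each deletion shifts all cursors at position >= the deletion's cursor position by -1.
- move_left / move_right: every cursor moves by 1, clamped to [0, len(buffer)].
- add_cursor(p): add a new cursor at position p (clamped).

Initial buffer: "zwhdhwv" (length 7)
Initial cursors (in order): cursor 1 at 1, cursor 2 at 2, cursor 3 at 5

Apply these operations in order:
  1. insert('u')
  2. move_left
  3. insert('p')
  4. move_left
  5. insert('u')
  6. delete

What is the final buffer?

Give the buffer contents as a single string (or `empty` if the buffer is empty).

Answer: zpuwpuhdhpuwv

Derivation:
After op 1 (insert('u')): buffer="zuwuhdhuwv" (len 10), cursors c1@2 c2@4 c3@8, authorship .1.2...3..
After op 2 (move_left): buffer="zuwuhdhuwv" (len 10), cursors c1@1 c2@3 c3@7, authorship .1.2...3..
After op 3 (insert('p')): buffer="zpuwpuhdhpuwv" (len 13), cursors c1@2 c2@5 c3@10, authorship .11.22...33..
After op 4 (move_left): buffer="zpuwpuhdhpuwv" (len 13), cursors c1@1 c2@4 c3@9, authorship .11.22...33..
After op 5 (insert('u')): buffer="zupuwupuhdhupuwv" (len 16), cursors c1@2 c2@6 c3@12, authorship .111.222...333..
After op 6 (delete): buffer="zpuwpuhdhpuwv" (len 13), cursors c1@1 c2@4 c3@9, authorship .11.22...33..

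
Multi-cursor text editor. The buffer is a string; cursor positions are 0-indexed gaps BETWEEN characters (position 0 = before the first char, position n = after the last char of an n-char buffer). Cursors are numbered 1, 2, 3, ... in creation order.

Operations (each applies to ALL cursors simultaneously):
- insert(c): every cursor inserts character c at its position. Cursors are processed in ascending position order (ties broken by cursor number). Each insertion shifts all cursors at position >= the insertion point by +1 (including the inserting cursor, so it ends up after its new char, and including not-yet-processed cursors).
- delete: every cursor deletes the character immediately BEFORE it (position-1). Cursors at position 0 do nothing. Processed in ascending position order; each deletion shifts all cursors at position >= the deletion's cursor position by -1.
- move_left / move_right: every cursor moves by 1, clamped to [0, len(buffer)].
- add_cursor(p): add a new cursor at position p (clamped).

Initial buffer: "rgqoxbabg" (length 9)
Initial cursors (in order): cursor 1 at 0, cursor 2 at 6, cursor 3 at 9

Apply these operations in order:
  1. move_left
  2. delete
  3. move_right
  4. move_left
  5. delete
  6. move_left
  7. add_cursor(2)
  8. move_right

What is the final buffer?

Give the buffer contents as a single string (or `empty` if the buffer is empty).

Answer: rgqbg

Derivation:
After op 1 (move_left): buffer="rgqoxbabg" (len 9), cursors c1@0 c2@5 c3@8, authorship .........
After op 2 (delete): buffer="rgqobag" (len 7), cursors c1@0 c2@4 c3@6, authorship .......
After op 3 (move_right): buffer="rgqobag" (len 7), cursors c1@1 c2@5 c3@7, authorship .......
After op 4 (move_left): buffer="rgqobag" (len 7), cursors c1@0 c2@4 c3@6, authorship .......
After op 5 (delete): buffer="rgqbg" (len 5), cursors c1@0 c2@3 c3@4, authorship .....
After op 6 (move_left): buffer="rgqbg" (len 5), cursors c1@0 c2@2 c3@3, authorship .....
After op 7 (add_cursor(2)): buffer="rgqbg" (len 5), cursors c1@0 c2@2 c4@2 c3@3, authorship .....
After op 8 (move_right): buffer="rgqbg" (len 5), cursors c1@1 c2@3 c4@3 c3@4, authorship .....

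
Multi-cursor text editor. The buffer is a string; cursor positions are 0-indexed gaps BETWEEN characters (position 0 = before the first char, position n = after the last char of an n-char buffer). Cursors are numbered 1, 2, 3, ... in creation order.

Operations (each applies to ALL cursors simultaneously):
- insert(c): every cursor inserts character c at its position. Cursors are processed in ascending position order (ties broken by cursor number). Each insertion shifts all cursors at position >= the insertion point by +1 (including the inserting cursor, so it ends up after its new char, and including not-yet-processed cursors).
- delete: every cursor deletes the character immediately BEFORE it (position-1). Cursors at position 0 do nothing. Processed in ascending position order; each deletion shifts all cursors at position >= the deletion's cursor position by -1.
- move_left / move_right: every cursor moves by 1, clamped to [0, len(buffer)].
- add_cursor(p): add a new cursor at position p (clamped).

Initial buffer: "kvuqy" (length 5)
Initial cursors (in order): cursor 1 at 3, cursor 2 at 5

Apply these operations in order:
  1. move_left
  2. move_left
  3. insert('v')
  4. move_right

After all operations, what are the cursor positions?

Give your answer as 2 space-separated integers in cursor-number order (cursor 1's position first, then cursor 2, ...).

Answer: 3 6

Derivation:
After op 1 (move_left): buffer="kvuqy" (len 5), cursors c1@2 c2@4, authorship .....
After op 2 (move_left): buffer="kvuqy" (len 5), cursors c1@1 c2@3, authorship .....
After op 3 (insert('v')): buffer="kvvuvqy" (len 7), cursors c1@2 c2@5, authorship .1..2..
After op 4 (move_right): buffer="kvvuvqy" (len 7), cursors c1@3 c2@6, authorship .1..2..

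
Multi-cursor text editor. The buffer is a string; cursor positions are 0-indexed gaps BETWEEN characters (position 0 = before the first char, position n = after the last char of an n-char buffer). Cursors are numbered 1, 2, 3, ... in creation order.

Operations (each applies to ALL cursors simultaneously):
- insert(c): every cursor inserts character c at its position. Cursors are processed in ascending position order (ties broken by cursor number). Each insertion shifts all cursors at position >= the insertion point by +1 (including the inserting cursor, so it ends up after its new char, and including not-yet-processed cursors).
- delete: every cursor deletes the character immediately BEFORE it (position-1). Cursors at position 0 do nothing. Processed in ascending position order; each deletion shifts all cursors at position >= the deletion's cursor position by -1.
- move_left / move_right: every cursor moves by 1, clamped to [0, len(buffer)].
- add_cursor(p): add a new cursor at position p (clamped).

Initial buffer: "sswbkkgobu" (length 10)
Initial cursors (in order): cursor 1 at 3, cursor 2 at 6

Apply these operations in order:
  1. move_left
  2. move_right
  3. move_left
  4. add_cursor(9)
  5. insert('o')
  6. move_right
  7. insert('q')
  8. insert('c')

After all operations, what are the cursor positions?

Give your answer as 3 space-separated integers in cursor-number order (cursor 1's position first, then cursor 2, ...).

After op 1 (move_left): buffer="sswbkkgobu" (len 10), cursors c1@2 c2@5, authorship ..........
After op 2 (move_right): buffer="sswbkkgobu" (len 10), cursors c1@3 c2@6, authorship ..........
After op 3 (move_left): buffer="sswbkkgobu" (len 10), cursors c1@2 c2@5, authorship ..........
After op 4 (add_cursor(9)): buffer="sswbkkgobu" (len 10), cursors c1@2 c2@5 c3@9, authorship ..........
After op 5 (insert('o')): buffer="ssowbkokgobou" (len 13), cursors c1@3 c2@7 c3@12, authorship ..1...2....3.
After op 6 (move_right): buffer="ssowbkokgobou" (len 13), cursors c1@4 c2@8 c3@13, authorship ..1...2....3.
After op 7 (insert('q')): buffer="ssowqbkokqgobouq" (len 16), cursors c1@5 c2@10 c3@16, authorship ..1.1..2.2...3.3
After op 8 (insert('c')): buffer="ssowqcbkokqcgobouqc" (len 19), cursors c1@6 c2@12 c3@19, authorship ..1.11..2.22...3.33

Answer: 6 12 19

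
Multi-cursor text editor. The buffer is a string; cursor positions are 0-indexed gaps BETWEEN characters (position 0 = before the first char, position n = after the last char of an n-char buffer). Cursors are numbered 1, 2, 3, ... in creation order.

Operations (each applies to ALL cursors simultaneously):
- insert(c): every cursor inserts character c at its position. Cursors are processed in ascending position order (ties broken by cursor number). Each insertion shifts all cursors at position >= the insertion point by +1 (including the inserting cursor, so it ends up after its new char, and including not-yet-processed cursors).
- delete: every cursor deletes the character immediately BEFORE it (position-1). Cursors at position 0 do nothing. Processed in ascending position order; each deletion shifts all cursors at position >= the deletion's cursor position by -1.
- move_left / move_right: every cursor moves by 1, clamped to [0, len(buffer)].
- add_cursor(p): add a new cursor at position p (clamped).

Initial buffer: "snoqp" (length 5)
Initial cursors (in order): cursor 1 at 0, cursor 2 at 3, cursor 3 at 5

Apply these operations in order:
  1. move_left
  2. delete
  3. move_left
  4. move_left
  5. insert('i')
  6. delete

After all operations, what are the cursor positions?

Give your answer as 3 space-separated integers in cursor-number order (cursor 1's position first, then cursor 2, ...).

After op 1 (move_left): buffer="snoqp" (len 5), cursors c1@0 c2@2 c3@4, authorship .....
After op 2 (delete): buffer="sop" (len 3), cursors c1@0 c2@1 c3@2, authorship ...
After op 3 (move_left): buffer="sop" (len 3), cursors c1@0 c2@0 c3@1, authorship ...
After op 4 (move_left): buffer="sop" (len 3), cursors c1@0 c2@0 c3@0, authorship ...
After op 5 (insert('i')): buffer="iiisop" (len 6), cursors c1@3 c2@3 c3@3, authorship 123...
After op 6 (delete): buffer="sop" (len 3), cursors c1@0 c2@0 c3@0, authorship ...

Answer: 0 0 0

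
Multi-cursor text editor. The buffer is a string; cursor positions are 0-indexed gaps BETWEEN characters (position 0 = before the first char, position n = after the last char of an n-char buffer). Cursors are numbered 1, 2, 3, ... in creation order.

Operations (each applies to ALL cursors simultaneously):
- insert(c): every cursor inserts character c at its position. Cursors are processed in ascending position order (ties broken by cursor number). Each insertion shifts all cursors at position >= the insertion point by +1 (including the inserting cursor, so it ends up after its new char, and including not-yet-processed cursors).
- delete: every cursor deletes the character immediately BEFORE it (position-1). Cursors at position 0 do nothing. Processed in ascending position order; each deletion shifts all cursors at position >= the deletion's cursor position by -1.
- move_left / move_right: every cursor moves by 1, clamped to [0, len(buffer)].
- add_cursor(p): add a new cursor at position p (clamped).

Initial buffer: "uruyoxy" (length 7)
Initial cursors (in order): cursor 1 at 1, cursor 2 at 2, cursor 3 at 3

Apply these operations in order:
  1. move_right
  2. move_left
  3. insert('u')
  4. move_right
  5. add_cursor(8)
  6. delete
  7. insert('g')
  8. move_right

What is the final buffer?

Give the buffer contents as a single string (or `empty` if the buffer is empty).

Answer: uuguguggxy

Derivation:
After op 1 (move_right): buffer="uruyoxy" (len 7), cursors c1@2 c2@3 c3@4, authorship .......
After op 2 (move_left): buffer="uruyoxy" (len 7), cursors c1@1 c2@2 c3@3, authorship .......
After op 3 (insert('u')): buffer="uuruuuyoxy" (len 10), cursors c1@2 c2@4 c3@6, authorship .1.2.3....
After op 4 (move_right): buffer="uuruuuyoxy" (len 10), cursors c1@3 c2@5 c3@7, authorship .1.2.3....
After op 5 (add_cursor(8)): buffer="uuruuuyoxy" (len 10), cursors c1@3 c2@5 c3@7 c4@8, authorship .1.2.3....
After op 6 (delete): buffer="uuuuxy" (len 6), cursors c1@2 c2@3 c3@4 c4@4, authorship .123..
After op 7 (insert('g')): buffer="uuguguggxy" (len 10), cursors c1@3 c2@5 c3@8 c4@8, authorship .1122334..
After op 8 (move_right): buffer="uuguguggxy" (len 10), cursors c1@4 c2@6 c3@9 c4@9, authorship .1122334..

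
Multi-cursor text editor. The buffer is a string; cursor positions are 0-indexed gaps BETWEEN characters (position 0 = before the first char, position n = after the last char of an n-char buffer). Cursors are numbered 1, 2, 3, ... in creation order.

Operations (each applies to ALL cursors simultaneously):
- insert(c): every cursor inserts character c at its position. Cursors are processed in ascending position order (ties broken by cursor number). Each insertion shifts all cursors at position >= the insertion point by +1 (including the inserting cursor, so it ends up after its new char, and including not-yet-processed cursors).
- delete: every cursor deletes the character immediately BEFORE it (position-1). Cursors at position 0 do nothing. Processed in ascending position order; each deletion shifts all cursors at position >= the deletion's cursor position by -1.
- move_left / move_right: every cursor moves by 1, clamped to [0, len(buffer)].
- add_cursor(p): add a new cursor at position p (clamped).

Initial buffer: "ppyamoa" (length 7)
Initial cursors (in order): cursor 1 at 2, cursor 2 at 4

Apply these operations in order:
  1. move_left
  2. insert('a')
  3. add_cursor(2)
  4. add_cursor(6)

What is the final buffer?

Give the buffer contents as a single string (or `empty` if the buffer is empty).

After op 1 (move_left): buffer="ppyamoa" (len 7), cursors c1@1 c2@3, authorship .......
After op 2 (insert('a')): buffer="papyaamoa" (len 9), cursors c1@2 c2@5, authorship .1..2....
After op 3 (add_cursor(2)): buffer="papyaamoa" (len 9), cursors c1@2 c3@2 c2@5, authorship .1..2....
After op 4 (add_cursor(6)): buffer="papyaamoa" (len 9), cursors c1@2 c3@2 c2@5 c4@6, authorship .1..2....

Answer: papyaamoa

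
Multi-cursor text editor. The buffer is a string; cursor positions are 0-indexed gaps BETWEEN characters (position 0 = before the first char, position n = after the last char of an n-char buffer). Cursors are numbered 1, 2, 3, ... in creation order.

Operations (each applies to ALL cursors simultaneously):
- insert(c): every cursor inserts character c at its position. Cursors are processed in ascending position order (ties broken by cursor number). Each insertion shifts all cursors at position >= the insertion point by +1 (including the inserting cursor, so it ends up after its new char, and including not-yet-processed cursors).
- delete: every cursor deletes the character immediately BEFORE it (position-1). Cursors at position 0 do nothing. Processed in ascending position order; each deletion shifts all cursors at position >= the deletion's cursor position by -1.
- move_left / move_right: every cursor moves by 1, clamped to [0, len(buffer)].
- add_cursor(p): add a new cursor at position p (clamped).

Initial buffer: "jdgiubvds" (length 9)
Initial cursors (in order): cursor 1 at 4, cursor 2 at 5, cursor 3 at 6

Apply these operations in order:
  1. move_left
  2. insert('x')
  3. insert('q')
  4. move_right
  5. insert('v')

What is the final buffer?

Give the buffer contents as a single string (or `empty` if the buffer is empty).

After op 1 (move_left): buffer="jdgiubvds" (len 9), cursors c1@3 c2@4 c3@5, authorship .........
After op 2 (insert('x')): buffer="jdgxixuxbvds" (len 12), cursors c1@4 c2@6 c3@8, authorship ...1.2.3....
After op 3 (insert('q')): buffer="jdgxqixquxqbvds" (len 15), cursors c1@5 c2@8 c3@11, authorship ...11.22.33....
After op 4 (move_right): buffer="jdgxqixquxqbvds" (len 15), cursors c1@6 c2@9 c3@12, authorship ...11.22.33....
After op 5 (insert('v')): buffer="jdgxqivxquvxqbvvds" (len 18), cursors c1@7 c2@11 c3@15, authorship ...11.122.233.3...

Answer: jdgxqivxquvxqbvvds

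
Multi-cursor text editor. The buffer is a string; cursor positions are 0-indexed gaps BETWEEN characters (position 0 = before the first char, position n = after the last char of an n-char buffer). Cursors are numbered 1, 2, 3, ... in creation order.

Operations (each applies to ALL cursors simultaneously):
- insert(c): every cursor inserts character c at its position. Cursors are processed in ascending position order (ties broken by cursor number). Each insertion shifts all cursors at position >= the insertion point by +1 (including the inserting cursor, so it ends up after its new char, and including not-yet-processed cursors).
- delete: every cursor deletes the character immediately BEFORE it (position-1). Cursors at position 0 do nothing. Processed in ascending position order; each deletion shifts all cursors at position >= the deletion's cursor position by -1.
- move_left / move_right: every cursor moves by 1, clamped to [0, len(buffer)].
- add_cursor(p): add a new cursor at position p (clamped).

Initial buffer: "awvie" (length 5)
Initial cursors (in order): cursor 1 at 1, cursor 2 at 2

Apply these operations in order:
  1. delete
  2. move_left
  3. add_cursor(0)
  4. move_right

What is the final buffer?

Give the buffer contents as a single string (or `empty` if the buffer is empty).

Answer: vie

Derivation:
After op 1 (delete): buffer="vie" (len 3), cursors c1@0 c2@0, authorship ...
After op 2 (move_left): buffer="vie" (len 3), cursors c1@0 c2@0, authorship ...
After op 3 (add_cursor(0)): buffer="vie" (len 3), cursors c1@0 c2@0 c3@0, authorship ...
After op 4 (move_right): buffer="vie" (len 3), cursors c1@1 c2@1 c3@1, authorship ...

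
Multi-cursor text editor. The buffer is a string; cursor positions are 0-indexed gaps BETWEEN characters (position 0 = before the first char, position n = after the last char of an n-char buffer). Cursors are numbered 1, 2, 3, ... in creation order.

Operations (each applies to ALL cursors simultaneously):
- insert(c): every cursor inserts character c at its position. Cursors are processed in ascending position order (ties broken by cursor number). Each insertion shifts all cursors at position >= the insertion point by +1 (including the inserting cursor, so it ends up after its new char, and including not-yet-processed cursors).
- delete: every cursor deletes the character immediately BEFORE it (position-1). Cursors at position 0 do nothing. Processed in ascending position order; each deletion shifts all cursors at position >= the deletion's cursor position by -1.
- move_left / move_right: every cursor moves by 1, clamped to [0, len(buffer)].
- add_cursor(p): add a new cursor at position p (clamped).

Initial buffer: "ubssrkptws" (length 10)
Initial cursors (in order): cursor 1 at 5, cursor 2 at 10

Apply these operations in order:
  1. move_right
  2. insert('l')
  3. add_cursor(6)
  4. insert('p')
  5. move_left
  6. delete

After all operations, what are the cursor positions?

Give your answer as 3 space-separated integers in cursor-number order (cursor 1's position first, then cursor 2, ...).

After op 1 (move_right): buffer="ubssrkptws" (len 10), cursors c1@6 c2@10, authorship ..........
After op 2 (insert('l')): buffer="ubssrklptwsl" (len 12), cursors c1@7 c2@12, authorship ......1....2
After op 3 (add_cursor(6)): buffer="ubssrklptwsl" (len 12), cursors c3@6 c1@7 c2@12, authorship ......1....2
After op 4 (insert('p')): buffer="ubssrkplpptwslp" (len 15), cursors c3@7 c1@9 c2@15, authorship ......311....22
After op 5 (move_left): buffer="ubssrkplpptwslp" (len 15), cursors c3@6 c1@8 c2@14, authorship ......311....22
After op 6 (delete): buffer="ubssrppptwsp" (len 12), cursors c3@5 c1@6 c2@11, authorship .....31....2

Answer: 6 11 5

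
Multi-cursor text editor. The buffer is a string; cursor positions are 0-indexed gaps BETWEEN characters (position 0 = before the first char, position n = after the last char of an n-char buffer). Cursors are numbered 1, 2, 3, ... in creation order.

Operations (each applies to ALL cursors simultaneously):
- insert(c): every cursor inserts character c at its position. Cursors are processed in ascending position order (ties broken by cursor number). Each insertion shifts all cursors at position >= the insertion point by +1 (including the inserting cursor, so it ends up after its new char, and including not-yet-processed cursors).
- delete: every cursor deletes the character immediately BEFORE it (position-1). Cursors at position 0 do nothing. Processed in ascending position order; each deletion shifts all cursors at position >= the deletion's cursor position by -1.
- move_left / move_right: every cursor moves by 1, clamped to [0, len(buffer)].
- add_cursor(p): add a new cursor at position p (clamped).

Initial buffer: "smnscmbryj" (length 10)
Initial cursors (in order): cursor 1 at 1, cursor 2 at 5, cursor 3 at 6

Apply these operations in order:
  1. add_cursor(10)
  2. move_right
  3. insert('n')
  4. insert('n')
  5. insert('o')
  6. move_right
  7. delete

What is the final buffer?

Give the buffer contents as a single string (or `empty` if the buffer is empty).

After op 1 (add_cursor(10)): buffer="smnscmbryj" (len 10), cursors c1@1 c2@5 c3@6 c4@10, authorship ..........
After op 2 (move_right): buffer="smnscmbryj" (len 10), cursors c1@2 c2@6 c3@7 c4@10, authorship ..........
After op 3 (insert('n')): buffer="smnnscmnbnryjn" (len 14), cursors c1@3 c2@8 c3@10 c4@14, authorship ..1....2.3...4
After op 4 (insert('n')): buffer="smnnnscmnnbnnryjnn" (len 18), cursors c1@4 c2@10 c3@13 c4@18, authorship ..11....22.33...44
After op 5 (insert('o')): buffer="smnnonscmnnobnnoryjnno" (len 22), cursors c1@5 c2@12 c3@16 c4@22, authorship ..111....222.333...444
After op 6 (move_right): buffer="smnnonscmnnobnnoryjnno" (len 22), cursors c1@6 c2@13 c3@17 c4@22, authorship ..111....222.333...444
After op 7 (delete): buffer="smnnoscmnnonnoyjnn" (len 18), cursors c1@5 c2@11 c3@14 c4@18, authorship ..111...222333..44

Answer: smnnoscmnnonnoyjnn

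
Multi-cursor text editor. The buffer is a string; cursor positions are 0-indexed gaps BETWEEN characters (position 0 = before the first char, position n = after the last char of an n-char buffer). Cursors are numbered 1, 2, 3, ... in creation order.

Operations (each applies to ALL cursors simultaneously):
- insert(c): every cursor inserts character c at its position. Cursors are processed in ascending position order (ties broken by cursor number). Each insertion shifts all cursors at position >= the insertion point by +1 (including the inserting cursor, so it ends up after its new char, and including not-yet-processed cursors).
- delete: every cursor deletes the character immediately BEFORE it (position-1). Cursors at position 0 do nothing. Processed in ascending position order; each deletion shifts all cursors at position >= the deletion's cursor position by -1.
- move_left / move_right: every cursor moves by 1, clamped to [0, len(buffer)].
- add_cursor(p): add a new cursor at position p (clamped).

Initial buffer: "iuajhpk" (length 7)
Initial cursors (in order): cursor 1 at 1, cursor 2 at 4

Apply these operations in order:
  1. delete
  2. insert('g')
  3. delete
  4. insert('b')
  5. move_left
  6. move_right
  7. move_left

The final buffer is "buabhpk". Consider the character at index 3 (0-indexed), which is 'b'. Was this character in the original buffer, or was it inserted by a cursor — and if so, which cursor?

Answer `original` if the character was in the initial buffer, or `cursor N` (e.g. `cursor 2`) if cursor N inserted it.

After op 1 (delete): buffer="uahpk" (len 5), cursors c1@0 c2@2, authorship .....
After op 2 (insert('g')): buffer="guaghpk" (len 7), cursors c1@1 c2@4, authorship 1..2...
After op 3 (delete): buffer="uahpk" (len 5), cursors c1@0 c2@2, authorship .....
After op 4 (insert('b')): buffer="buabhpk" (len 7), cursors c1@1 c2@4, authorship 1..2...
After op 5 (move_left): buffer="buabhpk" (len 7), cursors c1@0 c2@3, authorship 1..2...
After op 6 (move_right): buffer="buabhpk" (len 7), cursors c1@1 c2@4, authorship 1..2...
After op 7 (move_left): buffer="buabhpk" (len 7), cursors c1@0 c2@3, authorship 1..2...
Authorship (.=original, N=cursor N): 1 . . 2 . . .
Index 3: author = 2

Answer: cursor 2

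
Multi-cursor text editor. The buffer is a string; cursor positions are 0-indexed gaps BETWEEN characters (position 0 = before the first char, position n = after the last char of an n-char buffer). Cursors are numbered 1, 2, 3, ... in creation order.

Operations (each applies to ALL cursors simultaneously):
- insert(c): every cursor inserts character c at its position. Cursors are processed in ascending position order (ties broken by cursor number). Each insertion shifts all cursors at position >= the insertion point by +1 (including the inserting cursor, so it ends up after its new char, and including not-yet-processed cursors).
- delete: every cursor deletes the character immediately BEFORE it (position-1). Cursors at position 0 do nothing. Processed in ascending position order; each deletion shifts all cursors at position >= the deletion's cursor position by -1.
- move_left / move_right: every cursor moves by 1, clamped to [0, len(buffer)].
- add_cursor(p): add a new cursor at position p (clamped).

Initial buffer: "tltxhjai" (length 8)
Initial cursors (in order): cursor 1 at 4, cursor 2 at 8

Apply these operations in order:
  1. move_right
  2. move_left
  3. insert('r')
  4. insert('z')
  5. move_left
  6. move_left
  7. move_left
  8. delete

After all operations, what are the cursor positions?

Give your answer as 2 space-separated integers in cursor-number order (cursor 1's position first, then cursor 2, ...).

After op 1 (move_right): buffer="tltxhjai" (len 8), cursors c1@5 c2@8, authorship ........
After op 2 (move_left): buffer="tltxhjai" (len 8), cursors c1@4 c2@7, authorship ........
After op 3 (insert('r')): buffer="tltxrhjari" (len 10), cursors c1@5 c2@9, authorship ....1...2.
After op 4 (insert('z')): buffer="tltxrzhjarzi" (len 12), cursors c1@6 c2@11, authorship ....11...22.
After op 5 (move_left): buffer="tltxrzhjarzi" (len 12), cursors c1@5 c2@10, authorship ....11...22.
After op 6 (move_left): buffer="tltxrzhjarzi" (len 12), cursors c1@4 c2@9, authorship ....11...22.
After op 7 (move_left): buffer="tltxrzhjarzi" (len 12), cursors c1@3 c2@8, authorship ....11...22.
After op 8 (delete): buffer="tlxrzharzi" (len 10), cursors c1@2 c2@6, authorship ...11..22.

Answer: 2 6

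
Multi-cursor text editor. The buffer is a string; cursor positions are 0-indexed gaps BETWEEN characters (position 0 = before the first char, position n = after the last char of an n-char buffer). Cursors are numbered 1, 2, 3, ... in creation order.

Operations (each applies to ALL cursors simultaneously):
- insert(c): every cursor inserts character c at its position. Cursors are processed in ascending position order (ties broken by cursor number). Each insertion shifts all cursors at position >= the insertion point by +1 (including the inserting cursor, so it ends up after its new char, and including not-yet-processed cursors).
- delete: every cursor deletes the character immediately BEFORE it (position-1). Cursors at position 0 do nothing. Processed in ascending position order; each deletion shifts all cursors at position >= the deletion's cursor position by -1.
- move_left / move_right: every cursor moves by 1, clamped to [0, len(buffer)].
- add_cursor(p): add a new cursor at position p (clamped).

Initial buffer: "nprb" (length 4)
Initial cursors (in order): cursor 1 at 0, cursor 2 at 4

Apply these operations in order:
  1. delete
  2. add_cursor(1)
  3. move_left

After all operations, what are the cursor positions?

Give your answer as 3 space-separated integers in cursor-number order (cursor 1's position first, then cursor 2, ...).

Answer: 0 2 0

Derivation:
After op 1 (delete): buffer="npr" (len 3), cursors c1@0 c2@3, authorship ...
After op 2 (add_cursor(1)): buffer="npr" (len 3), cursors c1@0 c3@1 c2@3, authorship ...
After op 3 (move_left): buffer="npr" (len 3), cursors c1@0 c3@0 c2@2, authorship ...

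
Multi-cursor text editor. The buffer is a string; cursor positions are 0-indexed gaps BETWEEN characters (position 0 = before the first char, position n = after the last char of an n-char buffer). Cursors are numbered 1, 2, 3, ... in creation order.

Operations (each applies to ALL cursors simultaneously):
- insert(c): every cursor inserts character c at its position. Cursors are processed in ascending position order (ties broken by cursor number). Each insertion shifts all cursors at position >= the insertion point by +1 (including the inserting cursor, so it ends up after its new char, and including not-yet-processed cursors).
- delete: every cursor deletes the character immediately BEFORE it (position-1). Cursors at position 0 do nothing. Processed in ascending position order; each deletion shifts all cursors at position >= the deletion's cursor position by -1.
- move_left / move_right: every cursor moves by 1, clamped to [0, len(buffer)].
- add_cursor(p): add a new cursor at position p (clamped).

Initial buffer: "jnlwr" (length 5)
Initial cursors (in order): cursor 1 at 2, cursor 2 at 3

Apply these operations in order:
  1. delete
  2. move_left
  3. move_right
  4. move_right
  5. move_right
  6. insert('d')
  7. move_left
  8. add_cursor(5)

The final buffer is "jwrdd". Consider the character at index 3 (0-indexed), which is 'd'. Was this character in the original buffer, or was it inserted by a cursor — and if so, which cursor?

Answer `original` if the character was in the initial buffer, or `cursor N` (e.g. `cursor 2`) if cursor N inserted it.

After op 1 (delete): buffer="jwr" (len 3), cursors c1@1 c2@1, authorship ...
After op 2 (move_left): buffer="jwr" (len 3), cursors c1@0 c2@0, authorship ...
After op 3 (move_right): buffer="jwr" (len 3), cursors c1@1 c2@1, authorship ...
After op 4 (move_right): buffer="jwr" (len 3), cursors c1@2 c2@2, authorship ...
After op 5 (move_right): buffer="jwr" (len 3), cursors c1@3 c2@3, authorship ...
After op 6 (insert('d')): buffer="jwrdd" (len 5), cursors c1@5 c2@5, authorship ...12
After op 7 (move_left): buffer="jwrdd" (len 5), cursors c1@4 c2@4, authorship ...12
After op 8 (add_cursor(5)): buffer="jwrdd" (len 5), cursors c1@4 c2@4 c3@5, authorship ...12
Authorship (.=original, N=cursor N): . . . 1 2
Index 3: author = 1

Answer: cursor 1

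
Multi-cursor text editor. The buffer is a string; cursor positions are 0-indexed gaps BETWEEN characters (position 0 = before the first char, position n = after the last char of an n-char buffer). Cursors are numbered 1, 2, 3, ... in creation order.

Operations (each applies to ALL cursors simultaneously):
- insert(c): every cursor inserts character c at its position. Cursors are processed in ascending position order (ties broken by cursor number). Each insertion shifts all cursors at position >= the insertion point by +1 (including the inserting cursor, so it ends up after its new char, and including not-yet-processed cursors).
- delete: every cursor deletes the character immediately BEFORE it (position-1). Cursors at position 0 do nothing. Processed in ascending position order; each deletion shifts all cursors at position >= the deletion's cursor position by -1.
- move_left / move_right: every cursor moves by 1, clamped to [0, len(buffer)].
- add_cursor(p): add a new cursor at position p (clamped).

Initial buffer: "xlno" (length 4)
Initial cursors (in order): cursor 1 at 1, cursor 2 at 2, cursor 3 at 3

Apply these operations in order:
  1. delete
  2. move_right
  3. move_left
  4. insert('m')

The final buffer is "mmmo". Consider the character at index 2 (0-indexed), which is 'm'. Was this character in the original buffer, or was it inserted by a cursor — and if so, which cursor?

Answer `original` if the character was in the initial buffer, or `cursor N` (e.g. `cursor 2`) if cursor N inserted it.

After op 1 (delete): buffer="o" (len 1), cursors c1@0 c2@0 c3@0, authorship .
After op 2 (move_right): buffer="o" (len 1), cursors c1@1 c2@1 c3@1, authorship .
After op 3 (move_left): buffer="o" (len 1), cursors c1@0 c2@0 c3@0, authorship .
After op 4 (insert('m')): buffer="mmmo" (len 4), cursors c1@3 c2@3 c3@3, authorship 123.
Authorship (.=original, N=cursor N): 1 2 3 .
Index 2: author = 3

Answer: cursor 3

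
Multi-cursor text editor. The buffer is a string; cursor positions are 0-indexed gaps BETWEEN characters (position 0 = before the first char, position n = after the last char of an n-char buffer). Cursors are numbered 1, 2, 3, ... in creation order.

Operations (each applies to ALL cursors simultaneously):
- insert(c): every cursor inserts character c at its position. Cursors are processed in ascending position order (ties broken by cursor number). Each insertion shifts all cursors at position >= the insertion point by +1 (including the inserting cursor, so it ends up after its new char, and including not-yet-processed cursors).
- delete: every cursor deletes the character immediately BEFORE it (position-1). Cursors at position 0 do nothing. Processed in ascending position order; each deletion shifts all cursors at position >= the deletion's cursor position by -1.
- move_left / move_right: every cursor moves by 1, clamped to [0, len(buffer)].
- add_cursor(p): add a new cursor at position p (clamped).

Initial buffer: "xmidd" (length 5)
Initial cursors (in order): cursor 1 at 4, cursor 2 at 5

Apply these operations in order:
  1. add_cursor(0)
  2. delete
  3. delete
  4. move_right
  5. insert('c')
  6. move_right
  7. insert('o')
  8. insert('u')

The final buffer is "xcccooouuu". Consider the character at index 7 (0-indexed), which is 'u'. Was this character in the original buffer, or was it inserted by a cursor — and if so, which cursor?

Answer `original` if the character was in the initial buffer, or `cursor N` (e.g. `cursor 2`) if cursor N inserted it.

After op 1 (add_cursor(0)): buffer="xmidd" (len 5), cursors c3@0 c1@4 c2@5, authorship .....
After op 2 (delete): buffer="xmi" (len 3), cursors c3@0 c1@3 c2@3, authorship ...
After op 3 (delete): buffer="x" (len 1), cursors c3@0 c1@1 c2@1, authorship .
After op 4 (move_right): buffer="x" (len 1), cursors c1@1 c2@1 c3@1, authorship .
After op 5 (insert('c')): buffer="xccc" (len 4), cursors c1@4 c2@4 c3@4, authorship .123
After op 6 (move_right): buffer="xccc" (len 4), cursors c1@4 c2@4 c3@4, authorship .123
After op 7 (insert('o')): buffer="xcccooo" (len 7), cursors c1@7 c2@7 c3@7, authorship .123123
After op 8 (insert('u')): buffer="xcccooouuu" (len 10), cursors c1@10 c2@10 c3@10, authorship .123123123
Authorship (.=original, N=cursor N): . 1 2 3 1 2 3 1 2 3
Index 7: author = 1

Answer: cursor 1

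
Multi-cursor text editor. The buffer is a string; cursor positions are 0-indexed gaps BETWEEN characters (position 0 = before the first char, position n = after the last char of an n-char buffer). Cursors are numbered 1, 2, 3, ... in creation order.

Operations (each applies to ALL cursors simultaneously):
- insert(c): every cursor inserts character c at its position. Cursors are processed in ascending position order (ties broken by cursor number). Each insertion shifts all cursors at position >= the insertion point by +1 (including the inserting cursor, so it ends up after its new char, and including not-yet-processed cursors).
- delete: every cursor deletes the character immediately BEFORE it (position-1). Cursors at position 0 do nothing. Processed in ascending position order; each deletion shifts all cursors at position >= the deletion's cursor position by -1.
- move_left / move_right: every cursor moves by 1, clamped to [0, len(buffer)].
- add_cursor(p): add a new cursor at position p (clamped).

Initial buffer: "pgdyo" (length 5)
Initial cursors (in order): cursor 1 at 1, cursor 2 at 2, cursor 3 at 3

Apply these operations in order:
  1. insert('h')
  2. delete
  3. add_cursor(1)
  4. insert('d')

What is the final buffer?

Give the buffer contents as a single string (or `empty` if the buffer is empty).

After op 1 (insert('h')): buffer="phghdhyo" (len 8), cursors c1@2 c2@4 c3@6, authorship .1.2.3..
After op 2 (delete): buffer="pgdyo" (len 5), cursors c1@1 c2@2 c3@3, authorship .....
After op 3 (add_cursor(1)): buffer="pgdyo" (len 5), cursors c1@1 c4@1 c2@2 c3@3, authorship .....
After op 4 (insert('d')): buffer="pddgdddyo" (len 9), cursors c1@3 c4@3 c2@5 c3@7, authorship .14.2.3..

Answer: pddgdddyo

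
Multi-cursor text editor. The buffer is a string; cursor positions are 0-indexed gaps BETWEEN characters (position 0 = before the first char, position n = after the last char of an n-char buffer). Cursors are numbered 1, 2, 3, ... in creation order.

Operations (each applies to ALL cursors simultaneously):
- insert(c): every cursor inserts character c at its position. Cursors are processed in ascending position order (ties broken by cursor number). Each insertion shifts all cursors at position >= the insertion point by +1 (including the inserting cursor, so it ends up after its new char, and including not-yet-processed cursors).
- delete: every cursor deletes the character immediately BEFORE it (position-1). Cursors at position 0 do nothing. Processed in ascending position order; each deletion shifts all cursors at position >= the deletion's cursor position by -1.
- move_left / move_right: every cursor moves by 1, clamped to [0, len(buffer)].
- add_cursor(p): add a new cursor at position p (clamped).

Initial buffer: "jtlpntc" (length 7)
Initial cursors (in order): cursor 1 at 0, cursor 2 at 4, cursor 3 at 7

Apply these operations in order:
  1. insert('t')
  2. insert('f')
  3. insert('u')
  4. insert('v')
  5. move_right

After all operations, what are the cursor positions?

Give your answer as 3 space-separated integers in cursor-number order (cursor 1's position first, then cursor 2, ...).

Answer: 5 13 19

Derivation:
After op 1 (insert('t')): buffer="tjtlptntct" (len 10), cursors c1@1 c2@6 c3@10, authorship 1....2...3
After op 2 (insert('f')): buffer="tfjtlptfntctf" (len 13), cursors c1@2 c2@8 c3@13, authorship 11....22...33
After op 3 (insert('u')): buffer="tfujtlptfuntctfu" (len 16), cursors c1@3 c2@10 c3@16, authorship 111....222...333
After op 4 (insert('v')): buffer="tfuvjtlptfuvntctfuv" (len 19), cursors c1@4 c2@12 c3@19, authorship 1111....2222...3333
After op 5 (move_right): buffer="tfuvjtlptfuvntctfuv" (len 19), cursors c1@5 c2@13 c3@19, authorship 1111....2222...3333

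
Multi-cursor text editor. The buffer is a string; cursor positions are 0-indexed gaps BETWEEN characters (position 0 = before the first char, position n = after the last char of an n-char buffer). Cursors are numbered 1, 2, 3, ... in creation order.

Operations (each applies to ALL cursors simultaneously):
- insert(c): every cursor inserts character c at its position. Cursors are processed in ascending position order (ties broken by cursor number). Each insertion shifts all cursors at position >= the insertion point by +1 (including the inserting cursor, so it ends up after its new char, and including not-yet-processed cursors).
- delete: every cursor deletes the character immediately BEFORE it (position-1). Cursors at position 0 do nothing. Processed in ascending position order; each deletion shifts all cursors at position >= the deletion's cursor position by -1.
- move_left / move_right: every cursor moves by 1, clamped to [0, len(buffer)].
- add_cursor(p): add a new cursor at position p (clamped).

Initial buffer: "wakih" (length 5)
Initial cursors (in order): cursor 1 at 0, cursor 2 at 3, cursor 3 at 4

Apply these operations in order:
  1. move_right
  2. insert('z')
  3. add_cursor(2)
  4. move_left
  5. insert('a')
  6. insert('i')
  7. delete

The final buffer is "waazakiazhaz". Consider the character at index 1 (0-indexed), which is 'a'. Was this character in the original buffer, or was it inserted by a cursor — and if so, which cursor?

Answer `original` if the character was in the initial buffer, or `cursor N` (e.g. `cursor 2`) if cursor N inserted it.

After op 1 (move_right): buffer="wakih" (len 5), cursors c1@1 c2@4 c3@5, authorship .....
After op 2 (insert('z')): buffer="wzakizhz" (len 8), cursors c1@2 c2@6 c3@8, authorship .1...2.3
After op 3 (add_cursor(2)): buffer="wzakizhz" (len 8), cursors c1@2 c4@2 c2@6 c3@8, authorship .1...2.3
After op 4 (move_left): buffer="wzakizhz" (len 8), cursors c1@1 c4@1 c2@5 c3@7, authorship .1...2.3
After op 5 (insert('a')): buffer="waazakiazhaz" (len 12), cursors c1@3 c4@3 c2@8 c3@11, authorship .141...22.33
After op 6 (insert('i')): buffer="waaiizakiaizhaiz" (len 16), cursors c1@5 c4@5 c2@11 c3@15, authorship .14141...222.333
After op 7 (delete): buffer="waazakiazhaz" (len 12), cursors c1@3 c4@3 c2@8 c3@11, authorship .141...22.33
Authorship (.=original, N=cursor N): . 1 4 1 . . . 2 2 . 3 3
Index 1: author = 1

Answer: cursor 1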